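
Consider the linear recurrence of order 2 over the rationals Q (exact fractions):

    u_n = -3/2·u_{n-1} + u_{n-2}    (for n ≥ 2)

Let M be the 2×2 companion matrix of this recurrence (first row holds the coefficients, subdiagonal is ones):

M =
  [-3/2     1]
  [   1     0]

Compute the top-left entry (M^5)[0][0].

-819/32

(M^5)[0][0] is the top entry after applying M 5 times to the unit state (1, 0). Equivalently it is h_{6} for the auxiliary sequence (h_n) obeying the same recurrence with h_1 = 1 and h_i = 0 for 0 ≤ i < 1:
h_2 = -3/2·1 + 1·0 = -3/2
h_3 = -3/2·-3/2 + 1·1 = 13/4
h_4 = -3/2·13/4 + 1·-3/2 = -51/8
h_5 = -3/2·-51/8 + 1·13/4 = 205/16
h_6 = -3/2·205/16 + 1·-51/8 = -819/32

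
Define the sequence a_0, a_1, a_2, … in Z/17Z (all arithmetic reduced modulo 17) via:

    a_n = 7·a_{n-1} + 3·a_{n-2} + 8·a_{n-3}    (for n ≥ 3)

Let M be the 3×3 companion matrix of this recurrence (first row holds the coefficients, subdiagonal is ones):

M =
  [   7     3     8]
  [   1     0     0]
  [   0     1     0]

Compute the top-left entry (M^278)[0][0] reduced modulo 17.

(M^278)[0][0] is the top entry after applying M 278 times to the unit state (1, 0, 0). Equivalently it is h_{280} for the auxiliary sequence (h_n) obeying the same recurrence with h_2 = 1 and h_i = 0 for 0 ≤ i < 2:
h_3 = 7·1 + 3·0 + 8·0 = 7
h_4 = 7·7 + 3·1 + 8·0 = 1
h_5 = 7·1 + 3·7 + 8·1 = 2
h_6 = 7·2 + 3·1 + 8·7 = 5
h_7 = 7·5 + 3·2 + 8·1 = 15
h_8 = 7·15 + 3·5 + 8·2 = 0
h_9 = 7·0 + 3·15 + 8·5 = 0
h_10 = 7·0 + 3·0 + 8·15 = 1
(h_8, h_9, h_10) = (0, 0, 1) = (h_0, h_1, h_2), so the sequence has period 8.
280 ≡ 0 (mod 8), hence h_280 = h_0 = 0.

0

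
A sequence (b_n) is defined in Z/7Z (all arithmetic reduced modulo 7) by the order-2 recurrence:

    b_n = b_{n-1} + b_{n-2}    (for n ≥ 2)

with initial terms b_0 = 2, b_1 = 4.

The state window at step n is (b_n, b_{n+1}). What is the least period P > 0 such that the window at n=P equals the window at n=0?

n=0: window = (2, 4)
n=1: window = (4, 6)
n=2: window = (6, 3)
n=3: window = (3, 2)
n=4: window = (2, 5)
n=5: window = (5, 0)
n=6: window = (0, 5)
n=7: window = (5, 5)
n=8: window = (5, 3)
n=9: window = (3, 1)
n=10: window = (1, 4)
n=11: window = (4, 5)
n=12: window = (5, 2)
n=13: window = (2, 0)
n=14: window = (0, 2)
n=15: window = (2, 2)
n=16: window = (2, 4)
window at n=16 equals window at n=0 → period = 16

16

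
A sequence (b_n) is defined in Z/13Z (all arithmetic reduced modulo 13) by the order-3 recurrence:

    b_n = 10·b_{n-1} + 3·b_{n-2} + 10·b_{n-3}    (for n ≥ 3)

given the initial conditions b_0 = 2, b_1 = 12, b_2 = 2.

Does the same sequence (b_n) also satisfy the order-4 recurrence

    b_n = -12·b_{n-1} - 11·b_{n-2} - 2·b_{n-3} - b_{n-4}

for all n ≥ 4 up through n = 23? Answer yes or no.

Terms b_0..b_23: 2, 12, 2, 11, 2, 8, 1, 2, 12, 6, 12, 11, 11, 3, 4, 3, 7, 2, 6, 6, 7, 5, 1, 4
n=4: candidate gives 2, actual b_4 = 2 ✓
n=5: candidate gives 8, actual b_5 = 8 ✓
n=6: candidate gives 1, actual b_6 = 1 ✓
n=7: candidate gives 2, actual b_7 = 2 ✓
n=8: candidate gives 12, actual b_8 = 12 ✓
n=9: candidate gives 6, actual b_9 = 6 ✓
n=10: candidate gives 12, actual b_10 = 12 ✓
n=11: candidate gives 11, actual b_11 = 11 ✓
n=12: candidate gives 11, actual b_12 = 11 ✓
n=13: candidate gives 3, actual b_13 = 3 ✓
n=14: candidate gives 4, actual b_14 = 4 ✓
n=15: candidate gives 3, actual b_15 = 3 ✓
n=16: candidate gives 7, actual b_16 = 7 ✓
n=17: candidate gives 2, actual b_17 = 2 ✓
n=18: candidate gives 6, actual b_18 = 6 ✓
n=19: candidate gives 6, actual b_19 = 6 ✓
n=20: candidate gives 7, actual b_20 = 7 ✓
n=21: candidate gives 5, actual b_21 = 5 ✓
n=22: candidate gives 1, actual b_22 = 1 ✓
n=23: candidate gives 4, actual b_23 = 4 ✓

yes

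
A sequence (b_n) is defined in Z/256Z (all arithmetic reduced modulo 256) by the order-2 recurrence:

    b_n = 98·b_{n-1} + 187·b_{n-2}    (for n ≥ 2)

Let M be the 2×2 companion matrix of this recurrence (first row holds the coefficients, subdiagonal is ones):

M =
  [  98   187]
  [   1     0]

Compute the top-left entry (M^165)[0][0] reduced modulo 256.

86

(M^165)[0][0] is the top entry after applying M 165 times to the unit state (1, 0). Equivalently it is h_{166} for the auxiliary sequence (h_n) obeying the same recurrence with h_1 = 1 and h_i = 0 for 0 ≤ i < 1:
h_2 = 98·1 + 187·0 = 98
h_3 = 98·98 + 187·1 = 63
h_4 = 98·63 + 187·98 = 180
h_5 = 98·180 + 187·63 = 237
h_6 = 98·237 + 187·180 = 54
h_7 = 98·54 + 187·237 = 203
Continuing the recurrence:
  h_8 = 40;  h_9 = 153;  h_10 = 202;  h_11 = 23;  h_12 = 92;  h_13 = 5
  h_14 = 30;  h_15 = 35;  h_16 = 80;  h_17 = 49;  h_18 = 50;  h_19 = 239
  h_20 = 4;  h_21 = 29;  h_22 = 6;  h_23 = 123;  h_24 = 120;  h_25 = 201
  h_26 = 154;  h_27 = 199;  h_28 = 172;  h_29 = 53;  h_30 = 238;  h_31 = 211
  h_32 = 160;  h_33 = 97;  h_34 = 2;  h_35 = 159;  h_36 = 84;  h_37 = 77
  h_38 = 214;  h_39 = 43;  h_40 = 200;  h_41 = 249;  h_42 = 106;  h_43 = 119
  h_44 = 252;  h_45 = 101;  h_46 = 190;  h_47 = 131;  h_48 = 240;  h_49 = 145
  h_50 = 210;  h_51 = 79;  h_52 = 164;  h_53 = 125;  h_54 = 166;  h_55 = 219
  h_56 = 24;  h_57 = 41;  h_58 = 58;  h_59 = 39;  h_60 = 76;  h_61 = 149
  h_62 = 142;  h_63 = 51;  h_64 = 64;  h_65 = 193;  h_66 = 162;  h_67 = 255
  h_68 = 244;  h_69 = 173;  h_70 = 118;  h_71 = 139;  h_72 = 104;  h_73 = 89
  h_74 = 10;  h_75 = 215;  h_76 = 156;  h_77 = 197;  h_78 = 94;  h_79 = 227
  h_80 = 144;  h_81 = 241;  h_82 = 114;  h_83 = 175;  h_84 = 68;  h_85 = 221
  h_86 = 70;  h_87 = 59;  h_88 = 184;  h_89 = 137;  h_90 = 218;  h_91 = 135
  h_92 = 236;  h_93 = 245;  h_94 = 46;  h_95 = 147;  h_96 = 224;  h_97 = 33
  h_98 = 66;  h_99 = 95;  h_100 = 148;  h_101 = 13;  h_102 = 22;  h_103 = 235
  h_104 = 8;  h_105 = 185;  h_106 = 170;  h_107 = 55;  h_108 = 60;  h_109 = 37
  h_110 = 254;  h_111 = 67;  h_112 = 48;  h_113 = 81;  h_114 = 18;  h_115 = 15
  h_116 = 228;  h_117 = 61;  h_118 = 230;  h_119 = 155;  h_120 = 88;  h_121 = 233
  h_122 = 122;  h_123 = 231;  h_124 = 140;  h_125 = 85;  h_126 = 206;  h_127 = 243
  h_128 = 128;  h_129 = 129;  h_130 = 226;  h_131 = 191;  h_132 = 52;  h_133 = 109
  h_134 = 182;  h_135 = 75;  h_136 = 168;  h_137 = 25;  h_138 = 74;  h_139 = 151
  h_140 = 220;  h_141 = 133;  h_142 = 158;  h_143 = 163;  h_144 = 208;  h_145 = 177
  h_146 = 178;  h_147 = 111;  h_148 = 132;  h_149 = 157;  h_150 = 134;  h_151 = 251
  h_152 = 248;  h_153 = 73;  h_154 = 26;  h_155 = 71;  h_156 = 44;  h_157 = 181
  h_158 = 110;  h_159 = 83;  h_160 = 32;  h_161 = 225;  h_162 = 130;  h_163 = 31
  h_164 = 212
h_165 = 98·212 + 187·31 = 205
h_166 = 98·205 + 187·212 = 86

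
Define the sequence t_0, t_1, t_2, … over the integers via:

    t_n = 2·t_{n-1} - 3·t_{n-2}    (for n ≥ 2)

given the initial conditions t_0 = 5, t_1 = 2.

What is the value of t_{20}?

t_2 = 2·2 + -3·5 = -11
t_3 = 2·-11 + -3·2 = -28
t_4 = 2·-28 + -3·-11 = -23
t_5 = 2·-23 + -3·-28 = 38
t_6 = 2·38 + -3·-23 = 145
t_7 = 2·145 + -3·38 = 176
t_8 = 2·176 + -3·145 = -83
t_9 = 2·-83 + -3·176 = -694
t_10 = 2·-694 + -3·-83 = -1139
t_11 = 2·-1139 + -3·-694 = -196
t_12 = 2·-196 + -3·-1139 = 3025
t_13 = 2·3025 + -3·-196 = 6638
t_14 = 2·6638 + -3·3025 = 4201
t_15 = 2·4201 + -3·6638 = -11512
t_16 = 2·-11512 + -3·4201 = -35627
t_17 = 2·-35627 + -3·-11512 = -36718
t_18 = 2·-36718 + -3·-35627 = 33445
t_19 = 2·33445 + -3·-36718 = 177044
t_20 = 2·177044 + -3·33445 = 253753

253753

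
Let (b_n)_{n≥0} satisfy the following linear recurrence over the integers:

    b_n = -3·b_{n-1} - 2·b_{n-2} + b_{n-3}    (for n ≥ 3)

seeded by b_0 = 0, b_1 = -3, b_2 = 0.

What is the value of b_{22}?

-192171

b_3 = -3·0 + -2·-3 + 1·0 = 6
b_4 = -3·6 + -2·0 + 1·-3 = -21
b_5 = -3·-21 + -2·6 + 1·0 = 51
b_6 = -3·51 + -2·-21 + 1·6 = -105
b_7 = -3·-105 + -2·51 + 1·-21 = 192
b_8 = -3·192 + -2·-105 + 1·51 = -315
b_9 = -3·-315 + -2·192 + 1·-105 = 456
b_10 = -3·456 + -2·-315 + 1·192 = -546
b_11 = -3·-546 + -2·456 + 1·-315 = 411
b_12 = -3·411 + -2·-546 + 1·456 = 315
b_13 = -3·315 + -2·411 + 1·-546 = -2313
b_14 = -3·-2313 + -2·315 + 1·411 = 6720
b_15 = -3·6720 + -2·-2313 + 1·315 = -15219
b_16 = -3·-15219 + -2·6720 + 1·-2313 = 29904
b_17 = -3·29904 + -2·-15219 + 1·6720 = -52554
b_18 = -3·-52554 + -2·29904 + 1·-15219 = 82635
b_19 = -3·82635 + -2·-52554 + 1·29904 = -112893
b_20 = -3·-112893 + -2·82635 + 1·-52554 = 120855
b_21 = -3·120855 + -2·-112893 + 1·82635 = -54144
b_22 = -3·-54144 + -2·120855 + 1·-112893 = -192171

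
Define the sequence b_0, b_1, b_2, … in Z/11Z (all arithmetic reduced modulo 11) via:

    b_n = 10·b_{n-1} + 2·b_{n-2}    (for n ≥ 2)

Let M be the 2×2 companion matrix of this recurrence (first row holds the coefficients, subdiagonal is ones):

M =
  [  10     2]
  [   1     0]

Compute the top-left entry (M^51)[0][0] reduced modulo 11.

10

(M^51)[0][0] is the top entry after applying M 51 times to the unit state (1, 0). Equivalently it is h_{52} for the auxiliary sequence (h_n) obeying the same recurrence with h_1 = 1 and h_i = 0 for 0 ≤ i < 1:
h_2 = 10·1 + 2·0 = 10
h_3 = 10·10 + 2·1 = 3
h_4 = 10·3 + 2·10 = 6
h_5 = 10·6 + 2·3 = 0
h_6 = 10·0 + 2·6 = 1
(h_5, h_6) = (0, 1) = (h_0, h_1), so the sequence has period 5.
52 ≡ 2 (mod 5), hence h_52 = h_2 = 10.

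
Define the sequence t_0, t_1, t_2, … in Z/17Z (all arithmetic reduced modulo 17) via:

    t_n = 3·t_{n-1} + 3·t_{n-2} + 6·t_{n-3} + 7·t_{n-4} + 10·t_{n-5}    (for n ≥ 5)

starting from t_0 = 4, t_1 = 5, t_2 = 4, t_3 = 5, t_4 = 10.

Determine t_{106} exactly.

7

t_5 = 3·10 + 3·5 + 6·4 + 7·5 + 10·4 = 8
t_6 = 3·8 + 3·10 + 6·5 + 7·4 + 10·5 = 9
t_7 = 3·9 + 3·8 + 6·10 + 7·5 + 10·4 = 16
t_8 = 3·16 + 3·9 + 6·8 + 7·10 + 10·5 = 5
t_9 = 3·5 + 3·16 + 6·9 + 7·8 + 10·10 = 1
t_10 = 3·1 + 3·5 + 6·16 + 7·9 + 10·8 = 2
t_11 = 3·2 + 3·1 + 6·5 + 7·16 + 10·9 = 3
t_12 = 3·3 + 3·2 + 6·1 + 7·5 + 10·16 = 12
t_13 = 3·12 + 3·3 + 6·2 + 7·1 + 10·5 = 12
t_14 = 3·12 + 3·12 + 6·3 + 7·2 + 10·1 = 12
t_15 = 3·12 + 3·12 + 6·12 + 7·3 + 10·2 = 15
t_16 = 3·15 + 3·12 + 6·12 + 7·12 + 10·3 = 12
t_17 = 3·12 + 3·15 + 6·12 + 7·12 + 10·12 = 0
t_18 = 3·0 + 3·12 + 6·15 + 7·12 + 10·12 = 7
t_19 = 3·7 + 3·0 + 6·12 + 7·15 + 10·12 = 12
t_20 = 3·12 + 3·7 + 6·0 + 7·12 + 10·15 = 2
t_21 = 3·2 + 3·12 + 6·7 + 7·0 + 10·12 = 0
t_22 = 3·0 + 3·2 + 6·12 + 7·7 + 10·0 = 8
t_23 = 3·8 + 3·0 + 6·2 + 7·12 + 10·7 = 3
t_24 = 3·3 + 3·8 + 6·0 + 7·2 + 10·12 = 14
t_25 = 3·14 + 3·3 + 6·8 + 7·0 + 10·2 = 0
t_26 = 3·0 + 3·14 + 6·3 + 7·8 + 10·0 = 14
t_27 = 3·14 + 3·0 + 6·14 + 7·3 + 10·8 = 6
t_28 = 3·6 + 3·14 + 6·0 + 7·14 + 10·3 = 1
t_29 = 3·1 + 3·6 + 6·14 + 7·0 + 10·14 = 7
t_30 = 3·7 + 3·1 + 6·6 + 7·14 + 10·0 = 5
t_31 = 3·5 + 3·7 + 6·1 + 7·6 + 10·14 = 3
t_32 = 3·3 + 3·5 + 6·7 + 7·1 + 10·6 = 14
t_33 = 3·14 + 3·3 + 6·5 + 7·7 + 10·1 = 4
t_34 = 3·4 + 3·14 + 6·3 + 7·5 + 10·7 = 7
t_35 = 3·7 + 3·4 + 6·14 + 7·3 + 10·5 = 1
t_36 = 3·1 + 3·7 + 6·4 + 7·14 + 10·3 = 6
t_37 = 3·6 + 3·1 + 6·7 + 7·4 + 10·14 = 10
t_38 = 3·10 + 3·6 + 6·1 + 7·7 + 10·4 = 7
t_39 = 3·7 + 3·10 + 6·6 + 7·1 + 10·7 = 11
t_40 = 3·11 + 3·7 + 6·10 + 7·6 + 10·1 = 13
t_41 = 3·13 + 3·11 + 6·7 + 7·10 + 10·6 = 6
t_42 = 3·6 + 3·13 + 6·11 + 7·7 + 10·10 = 0
t_43 = 3·0 + 3·6 + 6·13 + 7·11 + 10·7 = 5
t_44 = 3·5 + 3·0 + 6·6 + 7·13 + 10·11 = 14
t_45 = 3·14 + 3·5 + 6·0 + 7·6 + 10·13 = 8
t_46 = 3·8 + 3·14 + 6·5 + 7·0 + 10·6 = 3
t_47 = 3·3 + 3·8 + 6·14 + 7·5 + 10·0 = 16
t_48 = 3·16 + 3·3 + 6·8 + 7·14 + 10·5 = 15
t_49 = 3·15 + 3·16 + 6·3 + 7·8 + 10·14 = 1
t_50 = 3·1 + 3·15 + 6·16 + 7·3 + 10·8 = 7
t_51 = 3·7 + 3·1 + 6·15 + 7·16 + 10·3 = 1
t_52 = 3·1 + 3·7 + 6·1 + 7·15 + 10·16 = 6
t_53 = 3·6 + 3·1 + 6·7 + 7·1 + 10·15 = 16
t_54 = 3·16 + 3·6 + 6·1 + 7·7 + 10·1 = 12
t_55 = 3·12 + 3·16 + 6·6 + 7·1 + 10·7 = 10
t_56 = 3·10 + 3·12 + 6·16 + 7·6 + 10·1 = 10
t_57 = 3·10 + 3·10 + 6·12 + 7·16 + 10·6 = 15
t_58 = 3·15 + 3·10 + 6·10 + 7·12 + 10·16 = 5
t_59 = 3·5 + 3·15 + 6·10 + 7·10 + 10·12 = 4
t_60 = 3·4 + 3·5 + 6·15 + 7·10 + 10·10 = 15
t_61 = 3·15 + 3·4 + 6·5 + 7·15 + 10·10 = 3
t_62 = 3·3 + 3·15 + 6·4 + 7·5 + 10·15 = 8
t_63 = 3·8 + 3·3 + 6·15 + 7·4 + 10·5 = 14
t_64 = 3·14 + 3·8 + 6·3 + 7·15 + 10·4 = 8
t_65 = 3·8 + 3·14 + 6·8 + 7·3 + 10·15 = 13
t_66 = 3·13 + 3·8 + 6·14 + 7·8 + 10·3 = 12
t_67 = 3·12 + 3·13 + 6·8 + 7·14 + 10·8 = 12
t_68 = 3·12 + 3·12 + 6·13 + 7·8 + 10·14 = 6
t_69 = 3·6 + 3·12 + 6·12 + 7·13 + 10·8 = 8
t_70 = 3·8 + 3·6 + 6·12 + 7·12 + 10·13 = 5
t_71 = 3·5 + 3·8 + 6·6 + 7·12 + 10·12 = 7
t_72 = 3·7 + 3·5 + 6·8 + 7·6 + 10·12 = 8
t_73 = 3·8 + 3·7 + 6·5 + 7·8 + 10·6 = 4
t_74 = 3·4 + 3·8 + 6·7 + 7·5 + 10·8 = 6
t_75 = 3·6 + 3·4 + 6·8 + 7·7 + 10·5 = 7
t_76 = 3·7 + 3·6 + 6·4 + 7·8 + 10·7 = 2
t_77 = 3·2 + 3·7 + 6·6 + 7·4 + 10·8 = 1
t_78 = 3·1 + 3·2 + 6·7 + 7·6 + 10·4 = 14
t_79 = 3·14 + 3·1 + 6·2 + 7·7 + 10·6 = 13
t_80 = 3·13 + 3·14 + 6·1 + 7·2 + 10·7 = 1
t_81 = 3·1 + 3·13 + 6·14 + 7·1 + 10·2 = 0
t_82 = 3·0 + 3·1 + 6·13 + 7·14 + 10·1 = 2
t_83 = 3·2 + 3·0 + 6·1 + 7·13 + 10·14 = 5
t_84 = 3·5 + 3·2 + 6·0 + 7·1 + 10·13 = 5
t_85 = 3·5 + 3·5 + 6·2 + 7·0 + 10·1 = 1
t_86 = 3·1 + 3·5 + 6·5 + 7·2 + 10·0 = 11
t_87 = 3·11 + 3·1 + 6·5 + 7·5 + 10·2 = 2
t_88 = 3·2 + 3·11 + 6·1 + 7·5 + 10·5 = 11
t_89 = 3·11 + 3·2 + 6·11 + 7·1 + 10·5 = 9
t_90 = 3·9 + 3·11 + 6·2 + 7·11 + 10·1 = 6
t_91 = 3·6 + 3·9 + 6·11 + 7·2 + 10·11 = 14
t_92 = 3·14 + 3·6 + 6·9 + 7·11 + 10·2 = 7
t_93 = 3·7 + 3·14 + 6·6 + 7·9 + 10·11 = 0
t_94 = 3·0 + 3·7 + 6·14 + 7·6 + 10·9 = 16
t_95 = 3·16 + 3·0 + 6·7 + 7·14 + 10·6 = 10
t_96 = 3·10 + 3·16 + 6·0 + 7·7 + 10·14 = 12
t_97 = 3·12 + 3·10 + 6·16 + 7·0 + 10·7 = 11
t_98 = 3·11 + 3·12 + 6·10 + 7·16 + 10·0 = 3
t_99 = 3·3 + 3·11 + 6·12 + 7·10 + 10·16 = 4
t_100 = 3·4 + 3·3 + 6·11 + 7·12 + 10·10 = 16
t_101 = 3·16 + 3·4 + 6·3 + 7·11 + 10·12 = 3
t_102 = 3·3 + 3·16 + 6·4 + 7·3 + 10·11 = 8
t_103 = 3·8 + 3·3 + 6·16 + 7·4 + 10·3 = 0
t_104 = 3·0 + 3·8 + 6·3 + 7·16 + 10·4 = 7
t_105 = 3·7 + 3·0 + 6·8 + 7·3 + 10·16 = 12
t_106 = 3·12 + 3·7 + 6·0 + 7·8 + 10·3 = 7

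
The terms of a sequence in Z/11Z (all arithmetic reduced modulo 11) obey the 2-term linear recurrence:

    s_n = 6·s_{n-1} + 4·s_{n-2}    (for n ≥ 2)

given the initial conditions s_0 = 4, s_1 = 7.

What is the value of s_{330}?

s_2 = 6·7 + 4·4 = 3
s_3 = 6·3 + 4·7 = 2
s_4 = 6·2 + 4·3 = 2
s_5 = 6·2 + 4·2 = 9
s_6 = 6·9 + 4·2 = 7
s_7 = 6·7 + 4·9 = 1
s_8 = 6·1 + 4·7 = 1
s_9 = 6·1 + 4·1 = 10
s_10 = 6·10 + 4·1 = 9
s_11 = 6·9 + 4·10 = 6
s_12 = 6·6 + 4·9 = 6
s_13 = 6·6 + 4·6 = 5
s_14 = 6·5 + 4·6 = 10
s_15 = 6·10 + 4·5 = 3
s_16 = 6·3 + 4·10 = 3
s_17 = 6·3 + 4·3 = 8
s_18 = 6·8 + 4·3 = 5
s_19 = 6·5 + 4·8 = 7
s_20 = 6·7 + 4·5 = 7
s_21 = 6·7 + 4·7 = 4
s_22 = 6·4 + 4·7 = 8
s_23 = 6·8 + 4·4 = 9
s_24 = 6·9 + 4·8 = 9
s_25 = 6·9 + 4·9 = 2
s_26 = 6·2 + 4·9 = 4
s_27 = 6·4 + 4·2 = 10
s_28 = 6·10 + 4·4 = 10
s_29 = 6·10 + 4·10 = 1
s_30 = 6·1 + 4·10 = 2
s_31 = 6·2 + 4·1 = 5
s_32 = 6·5 + 4·2 = 5
s_33 = 6·5 + 4·5 = 6
s_34 = 6·6 + 4·5 = 1
s_35 = 6·1 + 4·6 = 8
s_36 = 6·8 + 4·1 = 8
s_37 = 6·8 + 4·8 = 3
s_38 = 6·3 + 4·8 = 6
s_39 = 6·6 + 4·3 = 4
s_40 = 6·4 + 4·6 = 4
s_41 = 6·4 + 4·4 = 7
(s_40, s_41) = (4, 7) = (s_0, s_1), so the sequence has period 40.
330 ≡ 10 (mod 40), hence s_330 = s_10 = 9.

9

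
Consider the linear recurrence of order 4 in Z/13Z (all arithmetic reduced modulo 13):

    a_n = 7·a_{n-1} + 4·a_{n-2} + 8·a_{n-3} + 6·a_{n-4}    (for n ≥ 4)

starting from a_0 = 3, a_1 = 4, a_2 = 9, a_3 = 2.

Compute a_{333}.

8

a_4 = 7·2 + 4·9 + 8·4 + 6·3 = 9
a_5 = 7·9 + 4·2 + 8·9 + 6·4 = 11
a_6 = 7·11 + 4·9 + 8·2 + 6·9 = 1
a_7 = 7·1 + 4·11 + 8·9 + 6·2 = 5
a_8 = 7·5 + 4·1 + 8·11 + 6·9 = 12
a_9 = 7·12 + 4·5 + 8·1 + 6·11 = 9
Continuing the recurrence:
  a_10 = 1;  a_11 = 0;  a_12 = 5;  a_13 = 6;  a_14 = 3;  a_15 = 7
  a_16 = 9;  a_17 = 8;  a_18 = 10;  a_19 = 8;  a_20 = 6;  a_21 = 7
  a_22 = 2;  a_23 = 8;  a_24 = 0;  a_25 = 12;  a_26 = 4;  a_27 = 7
  a_28 = 5;  a_29 = 11;  a_30 = 8;  a_31 = 0;  a_32 = 7;  a_33 = 10
  a_34 = 3;  a_35 = 0;  a_36 = 4;  a_37 = 8;  a_38 = 12;  a_39 = 5
  a_40 = 2;  a_41 = 9;  a_42 = 1;  a_43 = 11;  a_44 = 9;  a_45 = 0
  a_46 = 0;  a_47 = 8;  a_48 = 6;  a_49 = 9;  a_50 = 8;  a_51 = 6
  a_52 = 0;  a_53 = 12;  a_54 = 11;  a_55 = 5;  a_56 = 6;  a_57 = 1
  a_58 = 7;  a_59 = 1;  a_60 = 1;  a_61 = 8;  a_62 = 6;  a_63 = 10
  a_64 = 8;  a_65 = 10;  a_66 = 10;  a_67 = 0;  a_68 = 12;  a_69 = 3
  a_70 = 12;  a_71 = 10;  a_72 = 6;  a_73 = 1;  a_74 = 1;  a_75 = 2
  a_76 = 10;  a_77 = 1;  a_78 = 4;  a_79 = 7;  a_80 = 3;  a_81 = 9
  a_82 = 12;  a_83 = 4;  a_84 = 10;  a_85 = 2;  a_86 = 2;  a_87 = 9
  a_88 = 4;  a_89 = 1;  a_90 = 3;  a_91 = 7;  a_92 = 2;  a_93 = 7
  a_94 = 1;  a_95 = 2;  a_96 = 8;  a_97 = 10;  a_98 = 7;  a_99 = 9
  a_100 = 11;  a_101 = 8;  a_102 = 6;  a_103 = 8;  a_104 = 2;  a_105 = 12
  a_106 = 10;  a_107 = 0;  a_108 = 5;  a_109 = 5;  a_110 = 11;  a_111 = 7
  a_112 = 7;  a_113 = 0;  a_114 = 7;  a_115 = 4;  a_116 = 7;  a_117 = 4
  a_118 = 0;  a_119 = 5;  a_120 = 5;  a_121 = 1;  a_122 = 2;  a_123 = 10
  a_124 = 12;  a_125 = 3;  a_126 = 5;  a_127 = 8;  a_128 = 3;  a_129 = 7
  a_130 = 12;  a_131 = 2;  a_132 = 6;  a_133 = 6;  a_134 = 11;  a_135 = 5
  a_136 = 7;  a_137 = 11;  a_138 = 3;  a_139 = 8;  a_140 = 3;  a_141 = 0
  a_142 = 3;  a_143 = 2;  a_144 = 5;  a_145 = 2;  a_146 = 3;  a_147 = 3
  a_148 = 1;  a_149 = 3;  a_150 = 2;  a_151 = 0;  a_152 = 12;  a_153 = 1
  a_154 = 2;  a_155 = 10;  a_156 = 2;  a_157 = 11;  a_158 = 8;  a_159 = 7
  a_160 = 12;  a_161 = 8;  a_162 = 0;  a_163 = 1;  a_164 = 0;  a_165 = 0
  a_166 = 8;  a_167 = 10;  a_168 = 11;  a_169 = 12;  a_170 = 9;  a_171 = 12
  a_172 = 9;  a_173 = 8;  a_174 = 8;  a_175 = 11;  a_176 = 6;  a_177 = 3
  a_178 = 12;  a_179 = 2;  a_180 = 5;  a_181 = 1;  a_182 = 11;  a_183 = 3
  a_184 = 12;  a_185 = 8;  a_186 = 12;  a_187 = 9;  a_188 = 0;  a_189 = 11
  a_190 = 0;  a_191 = 7;  a_192 = 7;  a_193 = 0;  a_194 = 6;  a_195 = 10
  a_196 = 6;  a_197 = 0;  a_198 = 10;  a_199 = 9;  a_200 = 9;  a_201 = 10
  a_202 = 4;  a_203 = 12;  a_204 = 0;  a_205 = 10;  a_206 = 8;  a_207 = 12
  a_208 = 1;  a_209 = 10;  a_210 = 10;  a_211 = 8;  a_212 = 0;  a_213 = 3
  a_214 = 2;  a_215 = 9;  a_216 = 4;  a_217 = 7;  a_218 = 6;  a_219 = 0
  a_220 = 0;  a_221 = 12;  a_222 = 3;  a_223 = 4;  a_224 = 6;  a_225 = 11
  a_226 = 8;  a_227 = 3;  a_228 = 8;  a_229 = 3;  a_230 = 8;  a_231 = 7
  a_232 = 10;  a_233 = 11;  a_234 = 0;  a_235 = 10;  a_236 = 10;  a_237 = 7
  a_238 = 0;  a_239 = 12;  a_240 = 5;  a_241 = 8;  a_242 = 3;  a_243 = 9
  a_244 = 0;  a_245 = 4;  a_246 = 1;  a_247 = 12;  a_248 = 3;  a_249 = 10
  a_250 = 2;  a_251 = 7;  a_252 = 12;  a_253 = 6;  a_254 = 2;  a_255 = 7
  a_256 = 8;  a_257 = 6;  a_258 = 12;  a_259 = 6;  a_260 = 4;  a_261 = 2
  a_262 = 7;  a_263 = 8;  a_264 = 7;  a_265 = 6;  a_266 = 7;  a_267 = 8
  a_268 = 5;  a_269 = 3;  a_270 = 4;  a_271 = 11;  a_272 = 4;  a_273 = 5
  a_274 = 7;  a_275 = 11;  a_276 = 0;  a_277 = 0;  a_278 = 0;  a_279 = 1
  a_280 = 7;  a_281 = 1;  a_282 = 4;  a_283 = 3;  a_284 = 9;  a_285 = 9
  a_286 = 4;  a_287 = 11;  a_288 = 11;  a_289 = 12;  a_290 = 6;  a_291 = 10
  a_292 = 9;  a_293 = 2;  a_294 = 10;  a_295 = 2;  a_296 = 7;  a_297 = 6
  a_298 = 3;  a_299 = 9;  a_300 = 9;  a_301 = 3;  a_302 = 4;  a_303 = 10
  a_304 = 8;  a_305 = 3;  a_306 = 1;  a_307 = 0;  a_308 = 11;  a_309 = 12
  a_310 = 4;  a_311 = 8;  a_312 = 0;  a_313 = 6;  a_314 = 0;  a_315 = 7
  a_316 = 6;  a_317 = 2;  a_318 = 3;  a_319 = 2;  a_320 = 0;  a_321 = 5
  a_322 = 4;  a_323 = 8;  a_324 = 8;  a_325 = 7;  a_326 = 0;  a_327 = 10
  a_328 = 5;  a_329 = 0;  a_330 = 9;  a_331 = 7
a_332 = 7·7 + 4·9 + 8·0 + 6·5 = 11
a_333 = 7·11 + 4·7 + 8·9 + 6·0 = 8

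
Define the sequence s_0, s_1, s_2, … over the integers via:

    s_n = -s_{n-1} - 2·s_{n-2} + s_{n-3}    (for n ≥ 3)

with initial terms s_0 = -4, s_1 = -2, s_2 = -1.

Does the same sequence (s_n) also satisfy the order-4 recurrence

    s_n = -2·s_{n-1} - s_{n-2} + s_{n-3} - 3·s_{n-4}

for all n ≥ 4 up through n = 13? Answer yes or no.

no

Terms s_0..s_13: -4, -2, -1, 1, -1, -2, 5, -2, -10, 19, -1, -47, 68, 25
n=4: candidate gives 9, actual s_4 = -1 ✗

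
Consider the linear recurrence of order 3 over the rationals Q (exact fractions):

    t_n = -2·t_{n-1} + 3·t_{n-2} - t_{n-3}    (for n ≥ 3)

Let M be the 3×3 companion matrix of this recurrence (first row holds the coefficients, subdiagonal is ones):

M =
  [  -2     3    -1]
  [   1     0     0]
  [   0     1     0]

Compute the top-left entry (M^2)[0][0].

7

(M^2)[0][0] is the top entry after applying M 2 times to the unit state (1, 0, 0). Equivalently it is h_{4} for the auxiliary sequence (h_n) obeying the same recurrence with h_2 = 1 and h_i = 0 for 0 ≤ i < 2:
h_3 = -2·1 + 3·0 + -1·0 = -2
h_4 = -2·-2 + 3·1 + -1·0 = 7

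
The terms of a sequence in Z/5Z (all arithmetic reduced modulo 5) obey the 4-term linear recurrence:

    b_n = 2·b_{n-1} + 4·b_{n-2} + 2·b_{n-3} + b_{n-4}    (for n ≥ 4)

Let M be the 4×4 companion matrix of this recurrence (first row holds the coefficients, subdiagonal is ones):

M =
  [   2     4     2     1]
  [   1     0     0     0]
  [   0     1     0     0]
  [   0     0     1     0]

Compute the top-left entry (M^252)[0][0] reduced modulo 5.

(M^252)[0][0] is the top entry after applying M 252 times to the unit state (1, 0, 0, 0). Equivalently it is h_{255} for the auxiliary sequence (h_n) obeying the same recurrence with h_3 = 1 and h_i = 0 for 0 ≤ i < 3:
h_4 = 2·1 + 4·0 + 2·0 + 1·0 = 2
h_5 = 2·2 + 4·1 + 2·0 + 1·0 = 3
h_6 = 2·3 + 4·2 + 2·1 + 1·0 = 1
h_7 = 2·1 + 4·3 + 2·2 + 1·1 = 4
h_8 = 2·4 + 4·1 + 2·3 + 1·2 = 0
h_9 = 2·0 + 4·4 + 2·1 + 1·3 = 1
h_10 = 2·1 + 4·0 + 2·4 + 1·1 = 1
h_11 = 2·1 + 4·1 + 2·0 + 1·4 = 0
h_12 = 2·0 + 4·1 + 2·1 + 1·0 = 1
h_13 = 2·1 + 4·0 + 2·1 + 1·1 = 0
h_14 = 2·0 + 4·1 + 2·0 + 1·1 = 0
h_15 = 2·0 + 4·0 + 2·1 + 1·0 = 2
h_16 = 2·2 + 4·0 + 2·0 + 1·1 = 0
h_17 = 2·0 + 4·2 + 2·0 + 1·0 = 3
h_18 = 2·3 + 4·0 + 2·2 + 1·0 = 0
h_19 = 2·0 + 4·3 + 2·0 + 1·2 = 4
h_20 = 2·4 + 4·0 + 2·3 + 1·0 = 4
h_21 = 2·4 + 4·4 + 2·0 + 1·3 = 2
h_22 = 2·2 + 4·4 + 2·4 + 1·0 = 3
h_23 = 2·3 + 4·2 + 2·4 + 1·4 = 1
h_24 = 2·1 + 4·3 + 2·2 + 1·4 = 2
h_25 = 2·2 + 4·1 + 2·3 + 1·2 = 1
h_26 = 2·1 + 4·2 + 2·1 + 1·3 = 0
h_27 = 2·0 + 4·1 + 2·2 + 1·1 = 4
h_28 = 2·4 + 4·0 + 2·1 + 1·2 = 2
h_29 = 2·2 + 4·4 + 2·0 + 1·1 = 1
h_30 = 2·1 + 4·2 + 2·4 + 1·0 = 3
h_31 = 2·3 + 4·1 + 2·2 + 1·4 = 3
h_32 = 2·3 + 4·3 + 2·1 + 1·2 = 2
h_33 = 2·2 + 4·3 + 2·3 + 1·1 = 3
h_34 = 2·3 + 4·2 + 2·3 + 1·3 = 3
h_35 = 2·3 + 4·3 + 2·2 + 1·3 = 0
h_36 = 2·0 + 4·3 + 2·3 + 1·2 = 0
h_37 = 2·0 + 4·0 + 2·3 + 1·3 = 4
h_38 = 2·4 + 4·0 + 2·0 + 1·3 = 1
h_39 = 2·1 + 4·4 + 2·0 + 1·0 = 3
h_40 = 2·3 + 4·1 + 2·4 + 1·0 = 3
h_41 = 2·3 + 4·3 + 2·1 + 1·4 = 4
h_42 = 2·4 + 4·3 + 2·3 + 1·1 = 2
h_43 = 2·2 + 4·4 + 2·3 + 1·3 = 4
h_44 = 2·4 + 4·2 + 2·4 + 1·3 = 2
h_45 = 2·2 + 4·4 + 2·2 + 1·4 = 3
h_46 = 2·3 + 4·2 + 2·4 + 1·2 = 4
h_47 = 2·4 + 4·3 + 2·2 + 1·4 = 3
h_48 = 2·3 + 4·4 + 2·3 + 1·2 = 0
h_49 = 2·0 + 4·3 + 2·4 + 1·3 = 3
h_50 = 2·3 + 4·0 + 2·3 + 1·4 = 1
h_51 = 2·1 + 4·3 + 2·0 + 1·3 = 2
h_52 = 2·2 + 4·1 + 2·3 + 1·0 = 4
h_53 = 2·4 + 4·2 + 2·1 + 1·3 = 1
h_54 = 2·1 + 4·4 + 2·2 + 1·1 = 3
h_55 = 2·3 + 4·1 + 2·4 + 1·2 = 0
h_56 = 2·0 + 4·3 + 2·1 + 1·4 = 3
h_57 = 2·3 + 4·0 + 2·3 + 1·1 = 3
h_58 = 2·3 + 4·3 + 2·0 + 1·3 = 1
h_59 = 2·1 + 4·3 + 2·3 + 1·0 = 0
h_60 = 2·0 + 4·1 + 2·3 + 1·3 = 3
h_61 = 2·3 + 4·0 + 2·1 + 1·3 = 1
h_62 = 2·1 + 4·3 + 2·0 + 1·1 = 0
h_63 = 2·0 + 4·1 + 2·3 + 1·0 = 0
h_64 = 2·0 + 4·0 + 2·1 + 1·3 = 0
h_65 = 2·0 + 4·0 + 2·0 + 1·1 = 1
(h_62, h_63, h_64, h_65) = (0, 0, 0, 1) = (h_0, h_1, h_2, h_3), so the sequence has period 62.
255 ≡ 7 (mod 62), hence h_255 = h_7 = 4.

4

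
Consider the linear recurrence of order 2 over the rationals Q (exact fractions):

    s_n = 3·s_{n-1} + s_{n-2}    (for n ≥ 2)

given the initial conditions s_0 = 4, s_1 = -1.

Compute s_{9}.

2738

s_2 = 3·-1 + 1·4 = 1
s_3 = 3·1 + 1·-1 = 2
s_4 = 3·2 + 1·1 = 7
s_5 = 3·7 + 1·2 = 23
s_6 = 3·23 + 1·7 = 76
s_7 = 3·76 + 1·23 = 251
s_8 = 3·251 + 1·76 = 829
s_9 = 3·829 + 1·251 = 2738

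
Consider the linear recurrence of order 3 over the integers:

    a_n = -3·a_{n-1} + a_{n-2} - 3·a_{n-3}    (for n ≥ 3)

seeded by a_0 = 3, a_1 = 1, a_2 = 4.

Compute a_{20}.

34979615437

a_3 = -3·4 + 1·1 + -3·3 = -20
a_4 = -3·-20 + 1·4 + -3·1 = 61
a_5 = -3·61 + 1·-20 + -3·4 = -215
a_6 = -3·-215 + 1·61 + -3·-20 = 766
a_7 = -3·766 + 1·-215 + -3·61 = -2696
a_8 = -3·-2696 + 1·766 + -3·-215 = 9499
a_9 = -3·9499 + 1·-2696 + -3·766 = -33491
a_10 = -3·-33491 + 1·9499 + -3·-2696 = 118060
a_11 = -3·118060 + 1·-33491 + -3·9499 = -416168
a_12 = -3·-416168 + 1·118060 + -3·-33491 = 1467037
a_13 = -3·1467037 + 1·-416168 + -3·118060 = -5171459
a_14 = -3·-5171459 + 1·1467037 + -3·-416168 = 18229918
a_15 = -3·18229918 + 1·-5171459 + -3·1467037 = -64262324
a_16 = -3·-64262324 + 1·18229918 + -3·-5171459 = 226531267
a_17 = -3·226531267 + 1·-64262324 + -3·18229918 = -798545879
a_18 = -3·-798545879 + 1·226531267 + -3·-64262324 = 2814955876
a_19 = -3·2814955876 + 1·-798545879 + -3·226531267 = -9923007308
a_20 = -3·-9923007308 + 1·2814955876 + -3·-798545879 = 34979615437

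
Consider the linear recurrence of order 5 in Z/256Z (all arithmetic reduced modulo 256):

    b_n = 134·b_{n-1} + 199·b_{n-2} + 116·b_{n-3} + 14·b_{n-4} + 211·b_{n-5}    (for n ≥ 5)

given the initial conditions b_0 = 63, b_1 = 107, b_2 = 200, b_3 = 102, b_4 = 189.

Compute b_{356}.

163

b_5 = 134·189 + 199·102 + 116·200 + 14·107 + 211·63 = 159
b_6 = 134·159 + 199·189 + 116·102 + 14·200 + 211·107 = 126
b_7 = 134·126 + 199·159 + 116·189 + 14·102 + 211·200 = 157
b_8 = 134·157 + 199·126 + 116·159 + 14·189 + 211·102 = 148
b_9 = 134·148 + 199·157 + 116·126 + 14·159 + 211·189 = 20
b_10 = 134·20 + 199·148 + 116·157 + 14·126 + 211·159 = 153
Continuing the recurrence:
  b_11 = 34;  b_12 = 74;  b_13 = 146;  b_14 = 52;  b_15 = 53;  b_16 = 100
  b_17 = 21;  b_18 = 236;  b_19 = 237;  b_20 = 45;  b_21 = 75;  b_22 = 216
  b_23 = 59;  b_24 = 147;  b_25 = 224;  b_26 = 226;  b_27 = 74;  b_28 = 149
  b_29 = 85;  b_30 = 213;  b_31 = 103;  b_32 = 37;  b_33 = 104;  b_34 = 148
  b_35 = 69;  b_36 = 53;  b_37 = 160;  b_38 = 7;  b_39 = 208;  b_40 = 150
  b_41 = 207;  b_42 = 118;  b_43 = 202;  b_44 = 230;  b_45 = 214;  b_46 = 103
  b_47 = 202;  b_48 = 215;  b_49 = 130;  b_50 = 185;  b_51 = 65;  b_52 = 253
  b_53 = 26;  b_54 = 255;  b_55 = 93;  b_56 = 24;  b_57 = 90;  b_58 = 72
  b_59 = 201;  b_60 = 237;  b_61 = 161;  b_62 = 179;  b_63 = 147;  b_64 = 172
  b_65 = 142;  b_66 = 33;  b_67 = 43;  b_68 = 18;  b_69 = 85;  b_70 = 208
  b_71 = 168;  b_72 = 145;  b_73 = 58;  b_74 = 162;  b_75 = 54;  b_76 = 224
  b_77 = 81;  b_78 = 168;  b_79 = 225;  b_80 = 212;  b_81 = 13;  b_82 = 129
  b_83 = 119;  b_84 = 128;  b_85 = 103;  b_86 = 27;  b_87 = 8;  b_88 = 238
  b_89 = 42;  b_90 = 253;  b_91 = 157;  b_92 = 125;  b_93 = 147;  b_94 = 181
  b_95 = 196;  b_96 = 36;  b_97 = 73;  b_98 = 17;  b_99 = 220;  b_100 = 247
  b_101 = 172;  b_102 = 210;  b_103 = 151;  b_104 = 14;  b_105 = 218;  b_106 = 170
  b_107 = 34;  b_108 = 243;  b_109 = 30;  b_110 = 251;  b_111 = 202;  b_112 = 193
  b_113 = 181;  b_114 = 193;  b_115 = 26;  b_116 = 179;  b_117 = 85;  b_118 = 40
  b_119 = 158;  b_120 = 136;  b_121 = 81;  b_122 = 245;  b_123 = 113;  b_124 = 247
  b_125 = 171;  b_126 = 224;  b_127 = 54;  b_128 = 133;  b_129 = 7;  b_130 = 182
  b_131 = 141;  b_132 = 60;  b_133 = 124;  b_134 = 41;  b_135 = 194;  b_136 = 26
  b_137 = 58;  b_138 = 236;  b_139 = 205;  b_140 = 92;  b_141 = 13;  b_142 = 236
  b_143 = 13;  b_144 = 37;  b_145 = 243;  b_146 = 120;  b_147 = 179;  b_148 = 211
  b_149 = 192;  b_150 = 122;  b_151 = 106;  b_152 = 101;  b_153 = 245;  b_154 = 181
  b_155 = 79;  b_156 = 245;  b_157 = 80;  b_158 = 244;  b_159 = 109;  b_160 = 125
  b_161 = 8;  b_162 = 7;  b_163 = 152;  b_164 = 78;  b_165 = 159;  b_166 = 182
  b_167 = 74;  b_168 = 206;  b_169 = 206;  b_170 = 127;  b_171 = 2;  b_172 = 95
  b_173 = 226;  b_174 = 201;  b_175 = 185;  b_176 = 85;  b_177 = 10;  b_178 = 103
  b_179 = 253;  b_180 = 40;  b_181 = 226;  b_182 = 232;  b_183 = 249;  b_184 = 205
  b_185 = 81;  b_186 = 139;  b_187 = 115;  b_188 = 100;  b_189 = 30;  b_190 = 233
  b_191 = 115;  b_192 = 42;  b_193 = 5;  b_194 = 216;  b_195 = 80;  b_196 = 33
  b_197 = 58;  b_198 = 50;  b_199 = 158;  b_200 = 152;  b_201 = 105;  b_202 = 64
  b_203 = 217;  b_204 = 116;  b_205 = 109;  b_206 = 153;  b_207 = 255;  b_208 = 0
  b_209 = 31;  b_210 = 251;  b_211 = 136;  b_212 = 134;  b_213 = 74;  b_214 = 205
  b_215 = 221;  b_216 = 253;  b_217 = 155;  b_218 = 37;  b_219 = 140;  b_220 = 68
  b_221 = 49;  b_222 = 185;  b_223 = 228;  b_224 = 119;  b_225 = 20;  b_226 = 202
  b_227 = 39;  b_228 = 238;  b_229 = 154;  b_230 = 210;  b_231 = 26;  b_232 = 203
  b_233 = 54;  b_234 = 67;  b_235 = 138;  b_236 = 81;  b_237 = 77;  b_238 = 249
  b_239 = 170;  b_240 = 155;  b_241 = 21;  b_242 = 152;  b_243 = 166;  b_244 = 40
  b_245 = 193;  b_246 = 245;  b_247 = 193;  b_248 = 239;  b_249 = 171;  b_250 = 56
  b_251 = 6;  b_252 = 77;  b_253 = 175;  b_254 = 46;  b_255 = 125;  b_256 = 164
  b_257 = 228;  b_258 = 57;  b_259 = 34;  b_260 = 106;  b_261 = 98;  b_262 = 36
  b_263 = 229;  b_264 = 20;  b_265 = 133;  b_266 = 172;  b_267 = 173;  b_268 = 93
  b_269 = 219;  b_270 = 88;  b_271 = 171;  b_272 = 211;  b_273 = 224;  b_274 = 18
  b_275 = 10;  b_276 = 53;  b_277 = 213;  b_278 = 213;  b_279 = 119;  b_280 = 133
  b_281 = 248;  b_282 = 84;  b_283 = 21;  b_284 = 5;  b_285 = 48;  b_286 = 135
  b_287 = 160;  b_288 = 6;  b_289 = 111;  b_290 = 54;  b_291 = 74;  b_292 = 54
  b_293 = 70;  b_294 = 151;  b_295 = 122;  b_296 = 231;  b_297 = 130;  b_298 = 217
  b_299 = 113;  b_300 = 237;  b_301 = 186;  b_302 = 207;  b_303 = 93;  b_304 = 248
  b_305 = 106;  b_306 = 8;  b_307 = 169;  b_308 = 237;  b_309 = 65;  b_310 = 163
  b_311 = 19;  b_312 = 92;  b_313 = 174;  b_314 = 177;  b_315 = 251;  b_316 = 130
  b_317 = 181;  b_318 = 160;  b_319 = 248;  b_320 = 49;  b_321 = 250;  b_322 = 66
  b_323 = 134;  b_324 = 208;  b_325 = 1;  b_326 = 152;  b_327 = 81;  b_328 = 212
  b_329 = 77;  b_330 = 241;  b_331 = 199;  b_332 = 192;  b_333 = 87;  b_334 = 155
  b_335 = 72;  b_336 = 30;  b_337 = 234;  b_338 = 157;  b_339 = 93;  b_340 = 189
  b_341 = 227;  b_342 = 85;  b_343 = 20;  b_344 = 100;  b_345 = 153;  b_346 = 161
  b_347 = 172;  b_348 = 119;  b_349 = 188;  b_350 = 194;  b_351 = 183;  b_352 = 14
  b_353 = 218;  b_354 = 122
b_355 = 134·122 + 199·218 + 116·14 + 14·183 + 211·194 = 146
b_356 = 134·146 + 199·122 + 116·218 + 14·14 + 211·183 = 163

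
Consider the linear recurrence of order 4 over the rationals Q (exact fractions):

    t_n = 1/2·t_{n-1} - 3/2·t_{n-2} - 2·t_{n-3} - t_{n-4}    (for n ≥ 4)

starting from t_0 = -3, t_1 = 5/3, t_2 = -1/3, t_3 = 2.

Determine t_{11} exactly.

t_4 = 1/2·2 + -3/2·-1/3 + -2·5/3 + -1·-3 = 7/6
t_5 = 1/2·7/6 + -3/2·2 + -2·-1/3 + -1·5/3 = -41/12
t_6 = 1/2·-41/12 + -3/2·7/6 + -2·2 + -1·-1/3 = -57/8
t_7 = 1/2·-57/8 + -3/2·-41/12 + -2·7/6 + -1·2 = -133/48
t_8 = 1/2·-133/48 + -3/2·-57/8 + -2·-41/12 + -1·7/6 = 479/32
t_9 = 1/2·479/32 + -3/2·-133/48 + -2·-57/8 + -1·-41/12 = 5627/192
t_10 = 1/2·5627/192 + -3/2·479/32 + -2·-133/48 + -1·-57/8 = 623/128
t_11 = 1/2·623/128 + -3/2·5627/192 + -2·479/32 + -1·-133/48 = -52757/768

-52757/768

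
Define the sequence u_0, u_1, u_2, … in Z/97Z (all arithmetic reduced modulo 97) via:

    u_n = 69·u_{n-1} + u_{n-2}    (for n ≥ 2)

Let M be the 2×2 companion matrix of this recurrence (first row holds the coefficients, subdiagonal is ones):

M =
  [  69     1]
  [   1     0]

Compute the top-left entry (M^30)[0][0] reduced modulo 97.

8

(M^30)[0][0] is the top entry after applying M 30 times to the unit state (1, 0). Equivalently it is h_{31} for the auxiliary sequence (h_n) obeying the same recurrence with h_1 = 1 and h_i = 0 for 0 ≤ i < 1:
h_2 = 69·1 + 1·0 = 69
h_3 = 69·69 + 1·1 = 9
h_4 = 69·9 + 1·69 = 11
h_5 = 69·11 + 1·9 = 89
h_6 = 69·89 + 1·11 = 41
h_7 = 69·41 + 1·89 = 8
h_8 = 69·8 + 1·41 = 11
h_9 = 69·11 + 1·8 = 88
h_10 = 69·88 + 1·11 = 69
h_11 = 69·69 + 1·88 = 96
h_12 = 69·96 + 1·69 = 0
h_13 = 69·0 + 1·96 = 96
h_14 = 69·96 + 1·0 = 28
h_15 = 69·28 + 1·96 = 88
h_16 = 69·88 + 1·28 = 86
h_17 = 69·86 + 1·88 = 8
h_18 = 69·8 + 1·86 = 56
h_19 = 69·56 + 1·8 = 89
h_20 = 69·89 + 1·56 = 86
h_21 = 69·86 + 1·89 = 9
h_22 = 69·9 + 1·86 = 28
h_23 = 69·28 + 1·9 = 1
h_24 = 69·1 + 1·28 = 0
h_25 = 69·0 + 1·1 = 1
h_26 = 69·1 + 1·0 = 69
h_27 = 69·69 + 1·1 = 9
h_28 = 69·9 + 1·69 = 11
h_29 = 69·11 + 1·9 = 89
h_30 = 69·89 + 1·11 = 41
h_31 = 69·41 + 1·89 = 8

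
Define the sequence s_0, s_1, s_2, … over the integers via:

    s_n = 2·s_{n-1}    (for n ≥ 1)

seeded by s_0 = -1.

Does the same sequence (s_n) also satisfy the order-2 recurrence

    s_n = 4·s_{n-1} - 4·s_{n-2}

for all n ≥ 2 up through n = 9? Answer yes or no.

yes

Terms s_0..s_9: -1, -2, -4, -8, -16, -32, -64, -128, -256, -512
n=2: candidate gives -4, actual s_2 = -4 ✓
n=3: candidate gives -8, actual s_3 = -8 ✓
n=4: candidate gives -16, actual s_4 = -16 ✓
n=5: candidate gives -32, actual s_5 = -32 ✓
n=6: candidate gives -64, actual s_6 = -64 ✓
n=7: candidate gives -128, actual s_7 = -128 ✓
n=8: candidate gives -256, actual s_8 = -256 ✓
n=9: candidate gives -512, actual s_9 = -512 ✓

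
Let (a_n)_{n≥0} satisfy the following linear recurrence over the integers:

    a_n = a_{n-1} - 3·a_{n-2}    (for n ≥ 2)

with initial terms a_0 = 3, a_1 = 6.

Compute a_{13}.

a_2 = 1·6 + -3·3 = -3
a_3 = 1·-3 + -3·6 = -21
a_4 = 1·-21 + -3·-3 = -12
a_5 = 1·-12 + -3·-21 = 51
a_6 = 1·51 + -3·-12 = 87
a_7 = 1·87 + -3·51 = -66
a_8 = 1·-66 + -3·87 = -327
a_9 = 1·-327 + -3·-66 = -129
a_10 = 1·-129 + -3·-327 = 852
a_11 = 1·852 + -3·-129 = 1239
a_12 = 1·1239 + -3·852 = -1317
a_13 = 1·-1317 + -3·1239 = -5034

-5034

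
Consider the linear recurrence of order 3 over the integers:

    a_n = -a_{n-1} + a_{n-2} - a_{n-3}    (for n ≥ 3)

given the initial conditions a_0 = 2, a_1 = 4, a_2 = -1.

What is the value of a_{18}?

-34689

a_3 = -1·-1 + 1·4 + -1·2 = 3
a_4 = -1·3 + 1·-1 + -1·4 = -8
a_5 = -1·-8 + 1·3 + -1·-1 = 12
a_6 = -1·12 + 1·-8 + -1·3 = -23
a_7 = -1·-23 + 1·12 + -1·-8 = 43
a_8 = -1·43 + 1·-23 + -1·12 = -78
a_9 = -1·-78 + 1·43 + -1·-23 = 144
a_10 = -1·144 + 1·-78 + -1·43 = -265
a_11 = -1·-265 + 1·144 + -1·-78 = 487
a_12 = -1·487 + 1·-265 + -1·144 = -896
a_13 = -1·-896 + 1·487 + -1·-265 = 1648
a_14 = -1·1648 + 1·-896 + -1·487 = -3031
a_15 = -1·-3031 + 1·1648 + -1·-896 = 5575
a_16 = -1·5575 + 1·-3031 + -1·1648 = -10254
a_17 = -1·-10254 + 1·5575 + -1·-3031 = 18860
a_18 = -1·18860 + 1·-10254 + -1·5575 = -34689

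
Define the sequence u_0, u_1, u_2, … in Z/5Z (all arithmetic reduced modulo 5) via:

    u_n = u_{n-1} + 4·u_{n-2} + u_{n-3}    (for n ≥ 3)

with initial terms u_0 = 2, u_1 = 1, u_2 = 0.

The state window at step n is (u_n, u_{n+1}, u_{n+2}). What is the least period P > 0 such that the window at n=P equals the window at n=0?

4

n=0: window = (2, 1, 0)
n=1: window = (1, 0, 1)
n=2: window = (0, 1, 2)
n=3: window = (1, 2, 1)
n=4: window = (2, 1, 0)
window at n=4 equals window at n=0 → period = 4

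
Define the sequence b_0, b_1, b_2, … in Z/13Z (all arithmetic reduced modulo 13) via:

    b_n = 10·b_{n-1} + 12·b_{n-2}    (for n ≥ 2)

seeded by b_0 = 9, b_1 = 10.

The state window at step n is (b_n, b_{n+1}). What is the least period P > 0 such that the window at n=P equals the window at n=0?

n=0: window = (9, 10)
n=1: window = (10, 0)
n=2: window = (0, 3)
n=3: window = (3, 4)
n=4: window = (4, 11)
n=5: window = (11, 2)
n=6: window = (2, 9)
n=7: window = (9, 10)
window at n=7 equals window at n=0 → period = 7

7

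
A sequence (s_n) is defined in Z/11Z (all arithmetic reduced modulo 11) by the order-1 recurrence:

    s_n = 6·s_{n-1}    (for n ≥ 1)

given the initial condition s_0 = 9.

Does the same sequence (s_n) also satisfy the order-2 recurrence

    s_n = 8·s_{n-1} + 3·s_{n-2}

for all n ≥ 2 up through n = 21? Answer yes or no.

no

Terms s_0..s_21: 9, 10, 5, 8, 4, 2, 1, 6, 3, 7, 9, 10, 5, 8, 4, 2, 1, 6, 3, 7, 9, 10
n=2: candidate gives 8, actual s_2 = 5 ✗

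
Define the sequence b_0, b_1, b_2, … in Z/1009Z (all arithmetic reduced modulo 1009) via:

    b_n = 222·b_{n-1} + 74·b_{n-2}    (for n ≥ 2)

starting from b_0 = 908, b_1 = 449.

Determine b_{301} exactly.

b_2 = 222·449 + 74·908 = 385
b_3 = 222·385 + 74·449 = 643
b_4 = 222·643 + 74·385 = 715
b_5 = 222·715 + 74·643 = 476
b_6 = 222·476 + 74·715 = 169
b_7 = 222·169 + 74·476 = 94
Continuing the recurrence:
  b_8 = 77;  b_9 = 843;  b_10 = 125;  b_11 = 331;  b_12 = 1003;  b_13 = 964
  b_14 = 665;  b_15 = 13;  b_16 = 637;  b_17 = 107;  b_18 = 262;  b_19 = 497
  b_20 = 570;  b_21 = 869;  b_22 = 1;  b_23 = 961;  b_24 = 517;  b_25 = 232
  b_26 = 970;  b_27 = 438;  b_28 = 513;  b_29 = 1002;  b_30 = 84;  b_31 = 977
  b_32 = 121;  b_33 = 278;  b_34 = 40;  b_35 = 191;  b_36 = 966;  b_37 = 552
  b_38 = 300;  b_39 = 494;  b_40 = 698;  b_41 = 811;  b_42 = 633;  b_43 = 758
  b_44 = 201;  b_45 = 823;  b_46 = 825;  b_47 = 883;  b_48 = 790;  b_49 = 580
  b_50 = 555;  b_51 = 654;  b_52 = 602;  b_53 = 420;  b_54 = 564;  b_55 = 902
  b_56 = 829;  b_57 = 554;  b_58 = 696;  b_59 = 771;  b_60 = 686;  b_61 = 483
  b_62 = 586;  b_63 = 358;  b_64 = 751;  b_65 = 495;  b_66 = 997;  b_67 = 669
  b_68 = 316;  b_69 = 596;  b_70 = 310;  b_71 = 925;  b_72 = 256;  b_73 = 166
  b_74 = 301;  b_75 = 404;  b_76 = 972;  b_77 = 493;  b_78 = 763;  b_79 = 32
  b_80 = 1008;  b_81 = 128;  b_82 = 90;  b_83 = 191;  b_84 = 630;  b_85 = 626
  b_86 = 945;  b_87 = 837;  b_88 = 467;  b_89 = 136;  b_90 = 174;  b_91 = 260
  b_92 = 975;  b_93 = 593;  b_94 = 987;  b_95 = 656;  b_96 = 726;  b_97 = 853
  b_98 = 930;  b_99 = 179;  b_100 = 595;  b_101 = 40;  b_102 = 442;  b_103 = 184
  b_104 = 908;  b_105 = 275;  b_106 = 99;  b_107 = 959;  b_108 = 262;  b_109 = 987
  b_110 = 378;  b_111 = 559;  b_112 = 720;  b_113 = 415;  b_114 = 114;  b_115 = 523
  b_116 = 435;  b_117 = 66;  b_118 = 428;  b_119 = 9;  b_120 = 373;  b_121 = 734
  b_122 = 858;  b_123 = 614;  b_124 = 18;  b_125 = 1000;  b_126 = 343;  b_127 = 814
  b_128 = 254;  b_129 = 589;  b_130 = 222;  b_131 = 42;  b_132 = 527;  b_133 = 31
  b_134 = 475;  b_135 = 790;  b_136 = 658;  b_137 = 718;  b_138 = 234;  b_139 = 144
  b_140 = 852;  b_141 = 18;  b_142 = 450;  b_143 = 332;  b_144 = 50;  b_145 = 353
  b_146 = 337;  b_147 = 36;  b_148 = 642;  b_149 = 901;  b_150 = 325;  b_151 = 591
  b_152 = 875;  b_153 = 869;  b_154 = 373;  b_155 = 807;  b_156 = 920;  b_157 = 609
  b_158 = 469;  b_159 = 861;  b_160 = 841;  b_161 = 184;  b_162 = 164;  b_163 = 583
  b_164 = 302;  b_165 = 205;  b_166 = 255;  b_167 = 141;  b_168 = 731;  b_169 = 177
  b_170 = 560;  b_171 = 194;  b_172 = 761;  b_173 = 669;  b_174 = 5;  b_175 = 166
  b_176 = 898;  b_177 = 759;  b_178 = 862;  b_179 = 325;  b_180 = 732;  b_181 = 898
  b_182 = 265;  b_183 = 166;  b_184 = 967;  b_185 = 942;  b_186 = 180;  b_187 = 696
  b_188 = 338;  b_189 = 415;  b_190 = 98;  b_191 = 1007;  b_192 = 754;  b_193 = 755
  b_194 = 417;  b_195 = 121;  b_196 = 207;  b_197 = 422;  b_198 = 30;  b_199 = 555
  b_200 = 314;  b_201 = 797;  b_202 = 388;  b_203 = 827;  b_204 = 416;  b_205 = 182
  b_206 = 558;  b_207 = 120;  b_208 = 329;  b_209 = 189;  b_210 = 719;  b_211 = 56
  b_212 = 53;  b_213 = 775;  b_214 = 406;  b_215 = 168;  b_216 = 746;  b_217 = 460
  b_218 = 929;  b_219 = 136;  b_220 = 56;  b_221 = 298;  b_222 = 679;  b_223 = 251
  b_224 = 23;  b_225 = 473;  b_226 = 763;  b_227 = 570;  b_228 = 373;  b_229 = 879
  b_230 = 760;  b_231 = 687;  b_232 = 900;  b_233 = 406;  b_234 = 337;  b_235 = 931
  b_236 = 559;  b_237 = 273;  b_238 = 63;  b_239 = 891;  b_240 = 664;  b_241 = 443
  b_242 = 168;  b_243 = 457;  b_244 = 878;  b_245 = 700;  b_246 = 410;  b_247 = 551
  b_248 = 303;  b_249 = 77;  b_250 = 165;  b_251 = 959;  b_252 = 101;  b_253 = 560
  b_254 = 624;  b_255 = 366;  b_256 = 294;  b_257 = 533;  b_258 = 840;  b_259 = 915
  b_260 = 932;  b_261 = 166;  b_262 = 884;  b_263 = 678;  b_264 = 6;  b_265 = 45
  b_266 = 344;  b_267 = 996;  b_268 = 372;  b_269 = 902;  b_270 = 747;  b_271 = 512
  b_272 = 439;  b_273 = 140;  b_274 = 1008;  b_275 = 48;  b_276 = 492;  b_277 = 777
  b_278 = 39;  b_279 = 571;  b_280 = 496;  b_281 = 7;  b_282 = 925;  b_283 = 32
  b_284 = 888;  b_285 = 731;  b_286 = 969;  b_287 = 818;  b_288 = 43;  b_289 = 457
  b_290 = 709;  b_291 = 515;  b_292 = 311;  b_293 = 198;  b_294 = 376;  b_295 = 251
  b_296 = 808;  b_297 = 186;  b_298 = 184;  b_299 = 126
b_300 = 222·126 + 74·184 = 219
b_301 = 222·219 + 74·126 = 429

429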